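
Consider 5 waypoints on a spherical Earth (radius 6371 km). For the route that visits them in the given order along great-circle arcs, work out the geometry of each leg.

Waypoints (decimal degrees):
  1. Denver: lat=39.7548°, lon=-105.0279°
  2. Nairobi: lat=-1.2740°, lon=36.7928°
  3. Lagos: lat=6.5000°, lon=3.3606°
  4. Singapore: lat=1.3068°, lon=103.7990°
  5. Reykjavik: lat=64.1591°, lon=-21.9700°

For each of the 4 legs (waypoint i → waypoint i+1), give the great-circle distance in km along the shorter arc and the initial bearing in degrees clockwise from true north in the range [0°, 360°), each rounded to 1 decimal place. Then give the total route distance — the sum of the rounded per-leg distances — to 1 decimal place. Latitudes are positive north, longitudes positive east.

Leg 1: dist=14255.1 km, bearing=51.8°
Leg 2: dist=3810.0 km, bearing=283.5°
Leg 3: dist=11143.7 km, bearing=87.5°
Leg 4: dist=11513.5 km, bearing=338.7°
Total: 40722.3 km

Leg 1: φ1=0.6938522, φ2=-0.0222355, Δφ=-0.7160876, Δλ=2.4752382 rad; a=sin²(Δφ/2)+cosφ1·cosφ2·sin²(Δλ/2)=0.8091991954; c=2·atan2(√a, √(1-a))=2.237499370; dist=6371·c=14255.108 ≈ 14255.1 km; running total=14255.1 km
Leg 1 bearing: y=sinΔλ·cosφ2=0.61797164, x=cosφ1·sinφ2-sinφ1·cosφ2·cosΔλ=0.48548376; θ=atan2(y, x)=51.8465° ≈ 51.8°
Leg 2: φ1=-0.0222355, φ2=0.1134464, Δφ=0.1356819, Δλ=-0.5835020 rad; a=sin²(Δφ/2)+cosφ1·cosφ2·sin²(Δλ/2)=0.0867740310; c=2·atan2(√a, √(1-a))=0.598020090; dist=6371·c=3809.986 ≈ 3810.0 km; running total=18065.1 km
Leg 2 bearing: y=sinΔλ·cosφ2=-0.54740825, x=cosφ1·sinφ2-sinφ1·cosφ2·cosΔλ=0.13161080; θ=atan2(y, x)=-76.4812° <0 so +360° → 283.5188° ≈ 283.5°
Leg 3: φ1=0.1134464, φ2=0.0228080, Δφ=-0.0906384, Δλ=1.7529808 rad; a=sin²(Δφ/2)+cosφ1·cosφ2·sin²(Δλ/2)=0.5886925648; c=2·atan2(√a, √(1-a))=1.749125132; dist=6371·c=11143.676 ≈ 11143.7 km; running total=29208.8 km
Leg 3 bearing: y=sinΔλ·cosφ2=0.98319448, x=cosφ1·sinφ2-sinφ1·cosφ2·cosΔλ=0.04316402; θ=atan2(y, x)=87.4862° ≈ 87.5°
Leg 4: φ1=0.0228080, φ2=1.1197875, Δφ=1.0969796, Δλ=-2.1950831 rad; a=sin²(Δφ/2)+cosφ1·cosφ2·sin²(Δλ/2)=0.6170922540; c=2·atan2(√a, √(1-a))=1.807175992; dist=6371·c=11513.518 ≈ 11513.5 km; running total=40722.3 km
Leg 4 bearing: y=sinΔλ·cosφ2=-0.35365926, x=cosφ1·sinφ2-sinφ1·cosφ2·cosΔλ=0.90558420; θ=atan2(y, x)=-21.3322° <0 so +360° → 338.6678° ≈ 338.7°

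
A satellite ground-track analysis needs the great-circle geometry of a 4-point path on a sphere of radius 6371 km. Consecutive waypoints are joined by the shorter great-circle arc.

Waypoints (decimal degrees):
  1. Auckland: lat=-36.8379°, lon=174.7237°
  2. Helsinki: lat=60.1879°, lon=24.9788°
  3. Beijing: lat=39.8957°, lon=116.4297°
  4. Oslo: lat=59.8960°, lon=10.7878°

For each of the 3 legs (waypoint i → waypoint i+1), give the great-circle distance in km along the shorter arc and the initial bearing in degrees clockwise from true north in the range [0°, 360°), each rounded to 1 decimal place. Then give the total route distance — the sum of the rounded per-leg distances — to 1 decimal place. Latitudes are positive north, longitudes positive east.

Leg 1: dist=16652.3 km, bearing=330.2°
Leg 2: dist=6321.3 km, bearing=66.4°
Leg 3: dist=7025.8 km, bearing=327.2°
Total: 29999.4 km

Leg 1: φ1=-0.6429426, φ2=1.0504770, Δφ=1.6934197, Δλ=-2.6135415 rad; a=sin²(Δφ/2)+cosφ1·cosφ2·sin²(Δλ/2)=0.9319521033; c=2·atan2(√a, √(1-a))=2.613766944; dist=6371·c=16652.309 ≈ 16652.3 km; running total=16652.3 km
Leg 1 bearing: y=sinΔλ·cosφ2=-0.25049309, x=cosφ1·sinφ2-sinφ1·cosφ2·cosΔλ=0.43694706; θ=atan2(y, x)=-29.8248° <0 so +360° → 330.1752° ≈ 330.2°
Leg 2: φ1=1.0504770, φ2=0.6963113, Δφ=-0.3541657, Δλ=1.5961193 rad; a=sin²(Δφ/2)+cosφ1·cosφ2·sin²(Δλ/2)=0.2265736317; c=2·atan2(√a, √(1-a))=0.992195868; dist=6371·c=6321.280 ≈ 6321.3 km; running total=22973.6 km
Leg 2 bearing: y=sinΔλ·cosφ2=0.76696731, x=cosφ1·sinφ2-sinφ1·cosφ2·cosΔλ=0.33572790; θ=atan2(y, x)=66.3594° ≈ 66.4°
Leg 3: φ1=0.6963113, φ2=1.0453824, Δφ=0.3490711, Δλ=-1.8437990 rad; a=sin²(Δφ/2)+cosφ1·cosφ2·sin²(Δλ/2)=0.2744379058; c=2·atan2(√a, √(1-a))=1.102771739; dist=6371·c=7025.759 ≈ 7025.8 km; running total=29999.4 km
Leg 3 bearing: y=sinΔλ·cosφ2=-0.48299577, x=cosφ1·sinφ2-sinφ1·cosφ2·cosΔλ=0.75046789; θ=atan2(y, x)=-32.7650° <0 so +360° → 327.2350° ≈ 327.2°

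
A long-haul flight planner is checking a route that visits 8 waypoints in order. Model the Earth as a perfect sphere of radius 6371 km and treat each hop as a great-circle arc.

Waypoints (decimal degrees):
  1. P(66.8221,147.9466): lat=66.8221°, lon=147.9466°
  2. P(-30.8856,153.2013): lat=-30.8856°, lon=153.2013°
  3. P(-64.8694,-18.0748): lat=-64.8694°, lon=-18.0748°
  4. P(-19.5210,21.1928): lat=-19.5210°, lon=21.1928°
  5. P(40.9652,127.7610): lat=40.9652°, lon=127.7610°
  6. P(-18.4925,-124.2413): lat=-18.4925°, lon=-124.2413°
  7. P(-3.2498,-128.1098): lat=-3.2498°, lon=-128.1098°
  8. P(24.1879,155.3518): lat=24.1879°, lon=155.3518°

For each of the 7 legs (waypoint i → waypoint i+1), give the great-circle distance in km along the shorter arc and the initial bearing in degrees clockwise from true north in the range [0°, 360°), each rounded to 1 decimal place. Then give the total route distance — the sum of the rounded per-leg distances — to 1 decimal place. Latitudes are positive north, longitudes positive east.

Leg 1: φ1=1.1662657, φ2=-0.5390554, Δφ=-1.7053211, Δλ=0.0917118 rad; a=sin²(Δφ/2)+cosφ1·cosφ2·sin²(Δλ/2)=0.5677694434; c=2·atan2(√a, √(1-a))=1.706753675; dist=6371·c=10873.728 ≈ 10873.7 km; running total=10873.7 km
Leg 1 bearing: y=sinΔλ·cosφ2=0.07859624, x=cosφ1·sinφ2-sinφ1·cosφ2·cosΔλ=-0.98764966; θ=atan2(y, x)=175.4500° ≈ 175.5°
Leg 2: φ1=-0.5390554, φ2=-1.1321846, Δφ=-0.5931292, Δλ=-2.9893319 rad; a=sin²(Δφ/2)+cosφ1·cosφ2·sin²(Δλ/2)=0.4477542808; c=2·atan2(√a, √(1-a))=1.466113800; dist=6371·c=9340.611 ≈ 9340.6 km; running total=20214.3 km
Leg 2 bearing: y=sinΔλ·cosφ2=-0.06441300, x=cosφ1·sinφ2-sinφ1·cosφ2·cosΔλ=-0.99243766; θ=atan2(y, x)=-176.2865° <0 so +360° → 183.7135° ≈ 183.7°
Leg 3: φ1=-1.1321846, φ2=-0.3407057, Δφ=0.7914789, Δλ=0.6853489 rad; a=sin²(Δφ/2)+cosφ1·cosφ2·sin²(Δλ/2)=0.1937940333; c=2·atan2(√a, √(1-a))=0.911688329; dist=6371·c=5808.366 ≈ 5808.4 km; running total=26022.7 km
Leg 3 bearing: y=sinΔλ·cosφ2=0.59656102, x=cosφ1·sinφ2-sinφ1·cosφ2·cosΔλ=0.51871627; θ=atan2(y, x)=48.9927° ≈ 49.0°
Leg 4: φ1=-0.3407057, φ2=0.7149776, Δφ=1.0556833, Δλ=1.8599660 rad; a=sin²(Δφ/2)+cosφ1·cosφ2·sin²(Δλ/2)=0.7110086562; c=2·atan2(√a, √(1-a))=2.006465668; dist=6371·c=12783.193 ≈ 12783.2 km; running total=38805.9 km
Leg 4 bearing: y=sinΔλ·cosφ2=0.72375658, x=cosφ1·sinφ2-sinφ1·cosφ2·cosΔλ=0.54596502; θ=atan2(y, x)=52.9710° ≈ 53.0°
Leg 5: φ1=0.7149776, φ2=-0.3227550, Δφ=-1.0377326, Δλ=-4.3982699 rad; a=sin²(Δφ/2)+cosφ1·cosφ2·sin²(Δλ/2)=0.7146045103; c=2·atan2(√a, √(1-a))=2.014413174; dist=6371·c=12833.826 ≈ 12833.8 km; running total=51639.7 km
Leg 5 bearing: y=sinΔλ·cosφ2=0.90196065, x=cosφ1·sinφ2-sinφ1·cosφ2·cosΔλ=-0.04739834; θ=atan2(y, x)=93.0081° ≈ 93.0°
Leg 6: φ1=-0.3227550, φ2=-0.0567197, Δφ=0.2660353, Δλ=-0.0675181 rad; a=sin²(Δφ/2)+cosφ1·cosφ2·sin²(Δλ/2)=0.0186682632; c=2·atan2(√a, √(1-a))=0.274121155; dist=6371·c=1746.426 ≈ 1746.4 km; running total=53386.1 km
Leg 6 bearing: y=sinΔλ·cosφ2=-0.06735828, x=cosφ1·sinφ2-sinφ1·cosφ2·cosΔλ=0.26218676; θ=atan2(y, x)=-14.4082° <0 so +360° → 345.5918° ≈ 345.6°
Leg 7: φ1=-0.0567197, φ2=0.4221585, Δφ=0.4788782, Δλ=4.9473382 rad; a=sin²(Δφ/2)+cosφ1·cosφ2·sin²(Δλ/2)=0.4056064661; c=2·atan2(√a, √(1-a))=1.380869470; dist=6371·c=8797.519 ≈ 8797.5 km; running total=62183.6 km
Leg 7 bearing: y=sinΔλ·cosφ2=-0.88714484, x=cosφ1·sinφ2-sinφ1·cosφ2·cosΔλ=0.42110981; θ=atan2(y, x)=-64.6072° <0 so +360° → 295.3928° ≈ 295.4°

Leg 1: dist=10873.7 km, bearing=175.5°
Leg 2: dist=9340.6 km, bearing=183.7°
Leg 3: dist=5808.4 km, bearing=49.0°
Leg 4: dist=12783.2 km, bearing=53.0°
Leg 5: dist=12833.8 km, bearing=93.0°
Leg 6: dist=1746.4 km, bearing=345.6°
Leg 7: dist=8797.5 km, bearing=295.4°
Total: 62183.6 km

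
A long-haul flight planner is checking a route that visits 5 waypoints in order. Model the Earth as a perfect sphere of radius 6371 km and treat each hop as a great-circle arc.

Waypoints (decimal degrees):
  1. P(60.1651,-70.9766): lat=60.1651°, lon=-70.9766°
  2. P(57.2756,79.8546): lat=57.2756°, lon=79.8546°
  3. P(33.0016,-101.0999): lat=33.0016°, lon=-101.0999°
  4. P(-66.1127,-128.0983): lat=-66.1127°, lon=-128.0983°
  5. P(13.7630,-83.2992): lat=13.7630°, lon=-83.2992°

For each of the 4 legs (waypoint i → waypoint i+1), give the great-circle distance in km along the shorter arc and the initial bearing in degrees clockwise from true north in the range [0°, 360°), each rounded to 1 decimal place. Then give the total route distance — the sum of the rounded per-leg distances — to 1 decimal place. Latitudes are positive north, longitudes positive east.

Leg 1: φ1=1.0500791, φ2=0.9996478, Δφ=-0.0504313, Δλ=2.6325011 rad; a=sin²(Δφ/2)+cosφ1·cosφ2·sin²(Δλ/2)=0.2525317943; c=2·atan2(√a, √(1-a))=1.053034677; dist=6371·c=6708.884 ≈ 6708.9 km; running total=6708.9 km
Leg 1 bearing: y=sinΔλ·cosφ2=0.26347926, x=cosφ1·sinφ2-sinφ1·cosφ2·cosΔλ=0.82801970; θ=atan2(y, x)=17.6513° ≈ 17.7°
Leg 2: φ1=0.9996478, φ2=0.5759866, Δφ=-0.4236612, Δλ=-3.1582518 rad; a=sin²(Δφ/2)+cosφ1·cosφ2·sin²(Δλ/2)=0.4975495277; c=2·atan2(√a, √(1-a))=1.565895363; dist=6371·c=9976.319 ≈ 9976.3 km; running total=16685.2 km
Leg 2 bearing: y=sinΔλ·cosφ2=0.01397065, x=cosφ1·sinφ2-sinφ1·cosφ2·cosΔλ=0.99989039; θ=atan2(y, x)=0.8005° ≈ 0.8°
Leg 3: φ1=0.5759866, φ2=-1.1538843, Δφ=-1.7298709, Δλ=-0.4712110 rad; a=sin²(Δφ/2)+cosφ1·cosφ2·sin²(Δλ/2)=0.5977074200; c=2·atan2(√a, √(1-a))=1.767476754; dist=6371·c=11260.594 ≈ 11260.6 km; running total=27945.8 km
Leg 3 bearing: y=sinΔλ·cosφ2=-0.18382835, x=cosφ1·sinφ2-sinφ1·cosφ2·cosΔλ=-0.96333804; θ=atan2(y, x)=-169.1965° <0 so +360° → 190.8035° ≈ 190.8°
Leg 4: φ1=-1.1538843, φ2=0.2402097, Δφ=1.3940940, Δλ=0.7818918 rad; a=sin²(Δφ/2)+cosφ1·cosφ2·sin²(Δλ/2)=0.4692204074; c=2·atan2(√a, √(1-a))=1.509198195; dist=6371·c=9615.102 ≈ 9615.1 km; running total=37560.9 km
Leg 4 bearing: y=sinΔλ·cosφ2=0.68439201, x=cosφ1·sinφ2-sinφ1·cosφ2·cosΔλ=0.72651087; θ=atan2(y, x)=43.2901° ≈ 43.3°

Leg 1: dist=6708.9 km, bearing=17.7°
Leg 2: dist=9976.3 km, bearing=0.8°
Leg 3: dist=11260.6 km, bearing=190.8°
Leg 4: dist=9615.1 km, bearing=43.3°
Total: 37560.9 km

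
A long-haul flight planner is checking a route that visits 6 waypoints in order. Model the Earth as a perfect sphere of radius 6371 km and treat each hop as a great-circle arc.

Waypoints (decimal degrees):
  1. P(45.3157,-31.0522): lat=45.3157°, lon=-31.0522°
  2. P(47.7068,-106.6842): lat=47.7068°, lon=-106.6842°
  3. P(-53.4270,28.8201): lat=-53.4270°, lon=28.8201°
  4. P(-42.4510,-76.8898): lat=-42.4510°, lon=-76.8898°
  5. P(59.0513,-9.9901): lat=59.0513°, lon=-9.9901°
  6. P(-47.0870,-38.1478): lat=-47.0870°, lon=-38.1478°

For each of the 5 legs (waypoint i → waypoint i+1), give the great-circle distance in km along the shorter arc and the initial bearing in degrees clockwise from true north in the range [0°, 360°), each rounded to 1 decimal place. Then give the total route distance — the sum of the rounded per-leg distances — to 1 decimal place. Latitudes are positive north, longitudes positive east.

Leg 1: φ1=0.7909082, φ2=0.8326407, Δφ=0.0417326, Δλ=-1.3200274 rad; a=sin²(Δφ/2)+cosφ1·cosφ2·sin²(Δλ/2)=0.1783235387; c=2·atan2(√a, √(1-a))=0.871926434; dist=6371·c=5555.043 ≈ 5555.0 km; running total=5555.0 km
Leg 1 bearing: y=sinΔλ·cosφ2=-0.65187692, x=cosφ1·sinφ2-sinφ1·cosφ2·cosΔλ=0.40143928; θ=atan2(y, x)=-58.3744° <0 so +360° → 301.6256° ≈ 301.6°
Leg 2: φ1=0.8326407, φ2=-0.9324771, Δφ=-1.7651178, Δλ=2.3649962 rad; a=sin²(Δφ/2)+cosφ1·cosφ2·sin²(Δλ/2)=0.9400332649; c=2·atan2(√a, √(1-a))=2.646798616; dist=6371·c=16862.754 ≈ 16862.8 km; running total=22417.8 km
Leg 2 bearing: y=sinΔλ·cosφ2=0.41760243, x=cosφ1·sinφ2-sinφ1·cosφ2·cosΔλ=-0.22603344; θ=atan2(y, x)=118.4251° ≈ 118.4°
Leg 3: φ1=-0.9324771, φ2=-0.7409097, Δφ=0.1915673, Δλ=-1.8449858 rad; a=sin²(Δφ/2)+cosφ1·cosφ2·sin²(Δλ/2)=0.2884916631; c=2·atan2(√a, √(1-a))=1.134024370; dist=6371·c=7224.869 ≈ 7224.9 km; running total=29642.7 km
Leg 3 bearing: y=sinΔλ·cosφ2=-0.71029225, x=cosφ1·sinφ2-sinφ1·cosφ2·cosΔλ=-0.56262048; θ=atan2(y, x)=-128.3826° <0 so +360° → 231.6174° ≈ 231.6°
Leg 4: φ1=-0.7409097, φ2=1.0306396, Δφ=1.7715493, Δλ=1.1676200 rad; a=sin²(Δφ/2)+cosφ1·cosφ2·sin²(Δλ/2)=0.7149936599; c=2·atan2(√a, √(1-a))=2.015275059; dist=6371·c=12839.317 ≈ 12839.3 km; running total=42482.0 km
Leg 4 bearing: y=sinΔλ·cosφ2=0.47303591, x=cosφ1·sinφ2-sinφ1·cosφ2·cosΔλ=0.76899150; θ=atan2(y, x)=31.5973° ≈ 31.6°
Leg 5: φ1=1.0306396, φ2=-0.8218232, Δφ=-1.8524628, Δλ=-0.4914446 rad; a=sin²(Δφ/2)+cosφ1·cosφ2·sin²(Δλ/2)=0.6596987742; c=2·atan2(√a, √(1-a))=1.895889994; dist=6371·c=12078.715 ≈ 12078.7 km; running total=54560.7 km
Leg 5 bearing: y=sinΔλ·cosφ2=-0.32131060, x=cosφ1·sinφ2-sinφ1·cosφ2·cosΔλ=-0.89148455; θ=atan2(y, x)=-160.1797° <0 so +360° → 199.8203° ≈ 199.8°

Leg 1: dist=5555.0 km, bearing=301.6°
Leg 2: dist=16862.8 km, bearing=118.4°
Leg 3: dist=7224.9 km, bearing=231.6°
Leg 4: dist=12839.3 km, bearing=31.6°
Leg 5: dist=12078.7 km, bearing=199.8°
Total: 54560.7 km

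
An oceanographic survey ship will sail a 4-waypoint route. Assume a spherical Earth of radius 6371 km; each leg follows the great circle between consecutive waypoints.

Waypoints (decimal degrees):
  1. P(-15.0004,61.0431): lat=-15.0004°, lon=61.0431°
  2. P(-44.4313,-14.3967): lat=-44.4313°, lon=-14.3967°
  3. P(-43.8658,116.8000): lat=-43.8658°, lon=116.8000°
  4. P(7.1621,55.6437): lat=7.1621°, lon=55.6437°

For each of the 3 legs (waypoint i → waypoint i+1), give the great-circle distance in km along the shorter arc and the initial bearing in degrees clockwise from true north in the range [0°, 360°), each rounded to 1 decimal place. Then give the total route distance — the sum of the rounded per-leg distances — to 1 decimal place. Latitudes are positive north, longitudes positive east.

Leg 1: φ1=-0.2618064, φ2=-0.7754725, Δφ=-0.5136661, Δλ=-1.3166729 rad; a=sin²(Δφ/2)+cosφ1·cosφ2·sin²(Δλ/2)=0.3227025912; c=2·atan2(√a, √(1-a))=1.208315636; dist=6371·c=7698.179 ≈ 7698.2 km; running total=7698.2 km
Leg 1 bearing: y=sinΔλ·cosφ2=-0.69115665, x=cosφ1·sinφ2-sinφ1·cosφ2·cosΔλ=-0.62973407; θ=atan2(y, x)=-132.3376° <0 so +360° → 227.6624° ≈ 227.7°
Leg 2: φ1=-0.7754725, φ2=-0.7656026, Δφ=0.0098698, Δλ=2.2898144 rad; a=sin²(Δφ/2)+cosφ1·cosφ2·sin²(Δλ/2)=0.4269881161; c=2·atan2(√a, √(1-a))=1.424248573; dist=6371·c=9073.888 ≈ 9073.9 km; running total=16772.1 km
Leg 2 bearing: y=sinΔλ·cosφ2=0.54249207, x=cosφ1·sinφ2-sinφ1·cosφ2·cosΔλ=-0.82727227; θ=atan2(y, x)=146.7447° ≈ 146.7°
Leg 3: φ1=-0.7656026, φ2=0.1250022, Δφ=0.8906049, Δλ=-1.0673788 rad; a=sin²(Δφ/2)+cosφ1·cosφ2·sin²(Δλ/2)=0.3706510774; c=2·atan2(√a, √(1-a))=1.309122412; dist=6371·c=8340.419 ≈ 8340.4 km; running total=25112.5 km
Leg 3 bearing: y=sinΔλ·cosφ2=-0.86910438, x=cosφ1·sinφ2-sinφ1·cosφ2·cosΔλ=0.42158393; θ=atan2(y, x)=-64.1230° <0 so +360° → 295.8770° ≈ 295.9°

Leg 1: dist=7698.2 km, bearing=227.7°
Leg 2: dist=9073.9 km, bearing=146.7°
Leg 3: dist=8340.4 km, bearing=295.9°
Total: 25112.5 km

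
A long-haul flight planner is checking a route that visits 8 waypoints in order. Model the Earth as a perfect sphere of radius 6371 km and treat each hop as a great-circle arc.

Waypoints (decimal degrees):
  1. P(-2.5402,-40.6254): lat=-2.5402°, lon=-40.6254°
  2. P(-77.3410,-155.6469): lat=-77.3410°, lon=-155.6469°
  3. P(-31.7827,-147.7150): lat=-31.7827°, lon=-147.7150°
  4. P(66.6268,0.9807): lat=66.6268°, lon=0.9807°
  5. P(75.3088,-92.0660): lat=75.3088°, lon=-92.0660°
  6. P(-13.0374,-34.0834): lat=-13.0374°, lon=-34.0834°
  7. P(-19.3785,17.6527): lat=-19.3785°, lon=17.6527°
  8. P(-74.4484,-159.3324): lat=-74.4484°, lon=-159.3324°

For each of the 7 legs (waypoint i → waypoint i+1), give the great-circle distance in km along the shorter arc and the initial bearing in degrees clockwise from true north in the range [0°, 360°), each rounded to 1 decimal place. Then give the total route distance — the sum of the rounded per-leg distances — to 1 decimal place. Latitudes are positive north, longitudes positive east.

Leg 1: dist=10322.1 km, bearing=191.5°
Leg 2: dist=5081.7 km, bearing=9.4°
Leg 3: dist=15622.8 km, bearing=18.9°
Leg 4: dist=3118.4 km, bearing=327.4°
Leg 5: dist=10563.9 km, bearing=124.0°
Leg 6: dist=5549.7 km, bearing=104.5°
Leg 7: dist=9579.8 km, bearing=180.8°
Total: 59838.4 km

Leg 1: φ1=-0.0443349, φ2=-1.3498551, Δφ=-1.3055202, Δλ=-2.0075039 rad; a=sin²(Δφ/2)+cosφ1·cosφ2·sin²(Δλ/2)=0.5246782220; c=2·atan2(√a, √(1-a))=1.620172832; dist=6371·c=10322.121 ≈ 10322.1 km; running total=10322.1 km
Leg 1 bearing: y=sinΔλ·cosφ2=-0.19858083, x=cosφ1·sinφ2-sinφ1·cosφ2·cosΔλ=-0.97884094; θ=atan2(y, x)=-168.5319° <0 so +360° → 191.4681° ≈ 191.5°
Leg 2: φ1=-1.3498551, φ2=-0.5547128, Δφ=0.7951423, Δλ=0.1384378 rad; a=sin²(Δφ/2)+cosφ1·cosφ2·sin²(Δλ/2)=0.1507995498; c=2·atan2(√a, √(1-a))=0.797635567; dist=6371·c=5081.736 ≈ 5081.7 km; running total=15403.8 km
Leg 2 bearing: y=sinΔλ·cosφ2=0.11730374, x=cosφ1·sinφ2-sinφ1·cosφ2·cosΔλ=0.70602834; θ=atan2(y, x)=9.4333° ≈ 9.4°
Leg 3: φ1=-0.5547128, φ2=1.1628570, Δφ=1.7175698, Δλ=2.5952295 rad; a=sin²(Δφ/2)+cosφ1·cosφ2·sin²(Δλ/2)=0.8858077516; c=2·atan2(√a, √(1-a))=2.452173324; dist=6371·c=15622.796 ≈ 15622.8 km; running total=31026.6 km
Leg 3 bearing: y=sinΔλ·cosφ2=0.20612832, x=cosφ1·sinφ2-sinφ1·cosφ2·cosΔλ=0.60176460; θ=atan2(y, x)=18.9084° ≈ 18.9°
Leg 4: φ1=1.1628570, φ2=1.3143865, Δφ=0.1515295, Δλ=-1.6239713 rad; a=sin²(Δφ/2)+cosφ1·cosφ2·sin²(Δλ/2)=0.0587088426; c=2·atan2(√a, √(1-a))=0.489469684; dist=6371·c=3118.411 ≈ 3118.4 km; running total=34145.0 km
Leg 4 bearing: y=sinΔλ·cosφ2=-0.25325091, x=cosφ1·sinφ2-sinφ1·cosφ2·cosΔλ=0.39612174; θ=atan2(y, x)=-32.5918° <0 so +360° → 327.4082° ≈ 327.4°
Leg 5: φ1=1.3143865, φ2=-0.2275456, Δφ=-1.5419321, Δλ=1.0119873 rad; a=sin²(Δφ/2)+cosφ1·cosφ2·sin²(Δλ/2)=0.5436099800; c=2·atan2(√a, √(1-a))=1.658127252; dist=6371·c=10563.929 ≈ 10563.9 km; running total=44708.9 km
Leg 5 bearing: y=sinΔλ·cosφ2=0.82603116, x=cosφ1·sinφ2-sinφ1·cosφ2·cosΔλ=-0.55683499; θ=atan2(y, x)=123.9843° ≈ 124.0°
Leg 6: φ1=-0.2275456, φ2=-0.3382186, Δφ=-0.1106731, Δλ=0.9029653 rad; a=sin²(Δφ/2)+cosφ1·cosφ2·sin²(Δλ/2)=0.1780036266; c=2·atan2(√a, √(1-a))=0.871090391; dist=6371·c=5549.717 ≈ 5549.7 km; running total=50258.6 km
Leg 6 bearing: y=sinΔλ·cosφ2=0.74068485, x=cosφ1·sinφ2-sinφ1·cosφ2·cosΔλ=-0.19146618; θ=atan2(y, x)=104.4936° ≈ 104.5°
Leg 7: φ1=-0.3382186, φ2=-1.2993697, Δφ=-0.9611511, Δλ=-3.0889727 rad; a=sin²(Δφ/2)+cosφ1·cosφ2·sin²(Δλ/2)=0.4664537903; c=2·atan2(√a, √(1-a))=1.503653470; dist=6371·c=9579.776 ≈ 9579.8 km; running total=59838.4 km
Leg 7 bearing: y=sinΔλ·cosφ2=-0.01410122, x=cosφ1·sinφ2-sinφ1·cosφ2·cosΔλ=-0.99764711; θ=atan2(y, x)=-179.1902° <0 so +360° → 180.8098° ≈ 180.8°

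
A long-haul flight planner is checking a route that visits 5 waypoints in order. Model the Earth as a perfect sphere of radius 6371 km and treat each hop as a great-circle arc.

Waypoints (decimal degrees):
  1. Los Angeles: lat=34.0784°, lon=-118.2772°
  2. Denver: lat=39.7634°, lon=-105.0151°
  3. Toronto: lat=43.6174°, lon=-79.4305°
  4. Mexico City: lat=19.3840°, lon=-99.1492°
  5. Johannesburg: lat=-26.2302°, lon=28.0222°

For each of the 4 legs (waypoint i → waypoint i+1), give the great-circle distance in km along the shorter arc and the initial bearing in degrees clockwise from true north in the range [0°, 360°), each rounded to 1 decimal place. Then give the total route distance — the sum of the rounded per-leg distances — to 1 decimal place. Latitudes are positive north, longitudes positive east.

Leg 1: φ1=0.5947803, φ2=0.6940023, Δφ=0.0992220, Δλ=0.2314673 rad; a=sin²(Δφ/2)+cosφ1·cosφ2·sin²(Δλ/2)=0.0109491737; c=2·atan2(√a, √(1-a))=0.209660394; dist=6371·c=1335.746 ≈ 1335.7 km; running total=1335.7 km
Leg 1 bearing: y=sinΔλ·cosφ2=0.17634258, x=cosφ1·sinφ2-sinφ1·cosφ2·cosΔλ=0.11054615; θ=atan2(y, x)=57.9171° ≈ 57.9°
Leg 2: φ1=0.6940023, φ2=0.7612672, Δφ=0.0672650, Δλ=0.4465355 rad; a=sin²(Δφ/2)+cosφ1·cosφ2·sin²(Δλ/2)=0.0284137225; c=2·atan2(√a, √(1-a))=0.338744682; dist=6371·c=2158.142 ≈ 2158.1 km; running total=3493.8 km
Leg 2 bearing: y=sinΔλ·cosφ2=0.31263834, x=cosφ1·sinφ2-sinφ1·cosφ2·cosΔλ=0.11261794; θ=atan2(y, x)=70.1901° ≈ 70.2°
Leg 3: φ1=0.7612672, φ2=0.3383146, Δφ=-0.4229526, Δλ=-0.3441562 rad; a=sin²(Δφ/2)+cosφ1·cosφ2·sin²(Δλ/2)=0.0640826946; c=2·atan2(√a, √(1-a))=0.511860772; dist=6371·c=3261.065 ≈ 3261.1 km; running total=6754.9 km
Leg 3 bearing: y=sinΔλ·cosφ2=-0.31827698, x=cosφ1·sinφ2-sinφ1·cosφ2·cosΔλ=-0.37229582; θ=atan2(y, x)=-139.4728° <0 so +360° → 220.5272° ≈ 220.5°
Leg 4: φ1=0.3383146, φ2=-0.4578034, Δφ=-0.7961180, Δλ=2.2195596 rad; a=sin²(Δφ/2)+cosφ1·cosφ2·sin²(Δλ/2)=0.8289768430; c=2·atan2(√a, √(1-a))=2.288894513; dist=6371·c=14582.547 ≈ 14582.5 km; running total=21337.4 km
Leg 4 bearing: y=sinΔλ·cosφ2=0.71477830, x=cosφ1·sinφ2-sinφ1·cosφ2·cosΔλ=-0.23704204; θ=atan2(y, x)=108.3471° ≈ 108.3°

Leg 1: dist=1335.7 km, bearing=57.9°
Leg 2: dist=2158.1 km, bearing=70.2°
Leg 3: dist=3261.1 km, bearing=220.5°
Leg 4: dist=14582.5 km, bearing=108.3°
Total: 21337.4 km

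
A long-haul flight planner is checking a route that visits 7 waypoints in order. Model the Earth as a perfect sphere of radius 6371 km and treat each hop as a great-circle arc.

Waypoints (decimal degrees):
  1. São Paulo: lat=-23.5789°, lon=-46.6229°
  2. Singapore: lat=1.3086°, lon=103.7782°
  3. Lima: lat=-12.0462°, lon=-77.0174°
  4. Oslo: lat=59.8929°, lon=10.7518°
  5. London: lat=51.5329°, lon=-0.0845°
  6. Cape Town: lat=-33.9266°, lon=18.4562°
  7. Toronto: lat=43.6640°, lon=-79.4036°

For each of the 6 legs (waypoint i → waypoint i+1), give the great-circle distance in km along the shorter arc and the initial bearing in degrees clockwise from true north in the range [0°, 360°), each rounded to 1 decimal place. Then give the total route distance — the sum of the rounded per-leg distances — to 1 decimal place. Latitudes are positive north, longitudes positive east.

Leg 1: dist=15977.7 km, bearing=123.5°
Leg 2: dist=18817.9 km, bearing=175.8°
Leg 3: dist=11040.7 km, bearing=30.5°
Leg 4: dist=1148.0 km, bearing=220.7°
Leg 5: dist=9673.7 km, bearing=164.7°
Leg 6: dist=13106.3 km, bearing=305.8°
Total: 69764.3 km

Leg 1: φ1=-0.4115294, φ2=0.0228394, Δφ=0.4343688, Δλ=2.6249944 rad; a=sin²(Δφ/2)+cosφ1·cosφ2·sin²(Δλ/2)=0.9029184792; c=2·atan2(√a, √(1-a))=2.507883891; dist=6371·c=15977.728 ≈ 15977.7 km; running total=15977.7 km
Leg 1 bearing: y=sinΔλ·cosφ2=0.49379635, x=cosφ1·sinφ2-sinφ1·cosφ2·cosΔλ=-0.32679039; θ=atan2(y, x)=123.4963° ≈ 123.5°
Leg 2: φ1=0.0228394, φ2=-0.2102459, Δφ=-0.2330852, Δλ=-3.1554785 rad; a=sin²(Δφ/2)+cosφ1·cosφ2·sin²(Δλ/2)=0.9911982416; c=2·atan2(√a, √(1-a))=2.953680930; dist=6371·c=18817.901 ≈ 18817.9 km; running total=34795.6 km
Leg 2 bearing: y=sinΔλ·cosφ2=0.01357963, x=cosφ1·sinφ2-sinφ1·cosφ2·cosΔλ=-0.18631356; θ=atan2(y, x)=175.8313° ≈ 175.8°
Leg 3: φ1=-0.2102459, φ2=1.0453283, Δφ=1.2555742, Δλ=1.5318615 rad; a=sin²(Δφ/2)+cosφ1·cosφ2·sin²(Δλ/2)=0.5807244618; c=2·atan2(√a, √(1-a))=1.732954989; dist=6371·c=11040.656 ≈ 11040.7 km; running total=45836.3 km
Leg 3 bearing: y=sinΔλ·cosφ2=0.50123778, x=cosφ1·sinφ2-sinφ1·cosφ2·cosΔλ=0.85011466; θ=atan2(y, x)=30.5241° ≈ 30.5°
Leg 4: φ1=1.0453283, φ2=0.8994188, Δφ=-0.1459095, Δλ=-0.1891291 rad; a=sin²(Δφ/2)+cosφ1·cosφ2·sin²(Δλ/2)=0.0080950489; c=2·atan2(√a, √(1-a))=0.180188645; dist=6371·c=1147.982 ≈ 1148.0 km; running total=46984.3 km
Leg 4 bearing: y=sinΔλ·cosφ2=-0.11695049, x=cosφ1·sinφ2-sinφ1·cosφ2·cosΔλ=-0.13579639; θ=atan2(y, x)=-139.2643° <0 so +360° → 220.7357° ≈ 220.7°
Leg 5: φ1=0.8994188, φ2=-0.5921309, Δφ=-1.4915497, Δλ=0.3235963 rad; a=sin²(Δφ/2)+cosφ1·cosφ2·sin²(Δλ/2)=0.4738130008; c=2·atan2(√a, √(1-a))=1.518398355; dist=6371·c=9673.716 ≈ 9673.7 km; running total=56658.0 km
Leg 5 bearing: y=sinΔλ·cosφ2=0.26384346, x=cosφ1·sinφ2-sinφ1·cosφ2·cosΔλ=-0.96314256; θ=atan2(y, x)=164.6802° ≈ 164.7°
Leg 6: φ1=-0.5921309, φ2=0.7620806, Δφ=1.3542114, Δλ=-1.7079757 rad; a=sin²(Δφ/2)+cosφ1·cosφ2·sin²(Δλ/2)=0.7337160064; c=2·atan2(√a, √(1-a))=2.057179999; dist=6371·c=13106.294 ≈ 13106.3 km; running total=69764.3 km
Leg 6 bearing: y=sinΔλ·cosφ2=-0.71660522, x=cosφ1·sinφ2-sinφ1·cosφ2·cosΔλ=0.51767198; θ=atan2(y, x)=-54.1558° <0 so +360° → 305.8442° ≈ 305.8°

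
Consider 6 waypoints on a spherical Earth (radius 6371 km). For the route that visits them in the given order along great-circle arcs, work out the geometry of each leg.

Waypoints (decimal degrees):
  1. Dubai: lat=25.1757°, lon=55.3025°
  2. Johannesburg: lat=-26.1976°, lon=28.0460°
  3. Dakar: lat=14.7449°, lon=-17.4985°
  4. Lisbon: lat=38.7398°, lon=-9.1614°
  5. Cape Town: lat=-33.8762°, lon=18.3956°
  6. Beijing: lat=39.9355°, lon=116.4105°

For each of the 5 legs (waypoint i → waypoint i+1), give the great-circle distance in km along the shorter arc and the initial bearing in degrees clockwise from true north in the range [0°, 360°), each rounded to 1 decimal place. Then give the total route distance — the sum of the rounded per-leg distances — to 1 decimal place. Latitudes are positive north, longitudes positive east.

Leg 1: dist=6418.0 km, bearing=209.1°
Leg 2: dist=6705.8 km, bearing=307.4°
Leg 3: dist=2790.4 km, bearing=15.5°
Leg 4: dist=8559.7 km, bearing=156.8°
Leg 5: dist=12956.9 km, bearing=58.1°
Total: 37430.8 km

Leg 1: φ1=0.4393989, φ2=-0.4572344, Δφ=-0.8966332, Δλ=-0.4757157 rad; a=sin²(Δφ/2)+cosφ1·cosφ2·sin²(Δλ/2)=0.2329606227; c=2·atan2(√a, √(1-a))=1.007378626; dist=6371·c=6418.009 ≈ 6418.0 km; running total=6418.0 km
Leg 1 bearing: y=sinΔλ·cosφ2=-0.41093016, x=cosφ1·sinφ2-sinφ1·cosφ2·cosΔλ=-0.73884794; θ=atan2(y, x)=-150.9182° <0 so +360° → 209.0818° ≈ 209.1°
Leg 2: φ1=-0.4572344, φ2=0.2573471, Δφ=0.7145814, Δλ=-0.7949015 rad; a=sin²(Δφ/2)+cosφ1·cosφ2·sin²(Δλ/2)=0.2523213813; c=2·atan2(√a, √(1-a))=1.052550306; dist=6371·c=6705.798 ≈ 6705.8 km; running total=13123.8 km
Leg 2 bearing: y=sinΔλ·cosφ2=-0.69028835, x=cosφ1·sinφ2-sinφ1·cosφ2·cosΔλ=0.52737387; θ=atan2(y, x)=-52.6205° <0 so +360° → 307.3795° ≈ 307.4°
Leg 3: φ1=0.2573471, φ2=0.6761371, Δφ=0.4187900, Δλ=0.1455098 rad; a=sin²(Δφ/2)+cosφ1·cosφ2·sin²(Δλ/2)=0.0471949015; c=2·atan2(√a, √(1-a))=0.437980041; dist=6371·c=2790.371 ≈ 2790.4 km; running total=15914.2 km
Leg 3 bearing: y=sinΔλ·cosφ2=0.11309699, x=cosφ1·sinφ2-sinφ1·cosφ2·cosΔλ=0.40875328; θ=atan2(y, x)=15.4661° ≈ 15.5°
Leg 4: φ1=0.6761371, φ2=-0.5912512, Δφ=-1.2673883, Δλ=0.4809604 rad; a=sin²(Δφ/2)+cosφ1·cosφ2·sin²(Δλ/2)=0.3873468766; c=2·atan2(√a, √(1-a))=1.343538973; dist=6371·c=8559.687 ≈ 8559.7 km; running total=24473.9 km
Leg 4 bearing: y=sinΔλ·cosφ2=0.38409641, x=cosφ1·sinφ2-sinφ1·cosφ2·cosΔλ=-0.89538095; θ=atan2(y, x)=156.7819° ≈ 156.8°
Leg 5: φ1=-0.5912512, φ2=0.6970060, Δφ=1.2882572, Δλ=1.7106827 rad; a=sin²(Δφ/2)+cosφ1·cosφ2·sin²(Δλ/2)=0.7232855947; c=2·atan2(√a, √(1-a))=2.033725833; dist=6371·c=12956.867 ≈ 12956.9 km; running total=37430.8 km
Leg 5 bearing: y=sinΔλ·cosφ2=0.75927766, x=cosφ1·sinφ2-sinφ1·cosφ2·cosΔλ=0.47336202; θ=atan2(y, x)=58.0590° ≈ 58.1°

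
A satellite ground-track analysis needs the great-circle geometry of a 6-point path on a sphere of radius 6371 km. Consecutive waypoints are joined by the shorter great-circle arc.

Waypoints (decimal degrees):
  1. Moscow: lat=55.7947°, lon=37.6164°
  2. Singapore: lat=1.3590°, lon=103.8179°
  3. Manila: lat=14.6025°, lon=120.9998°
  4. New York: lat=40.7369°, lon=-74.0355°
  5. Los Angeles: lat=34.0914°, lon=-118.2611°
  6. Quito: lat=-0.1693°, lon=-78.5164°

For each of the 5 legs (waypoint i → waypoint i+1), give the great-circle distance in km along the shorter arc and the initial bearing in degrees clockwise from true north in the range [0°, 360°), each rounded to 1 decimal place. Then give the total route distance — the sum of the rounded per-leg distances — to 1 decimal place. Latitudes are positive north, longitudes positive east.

Leg 1: φ1=0.9738012, φ2=0.0237190, Δφ=-0.9500822, Δλ=1.1554341 rad; a=sin²(Δφ/2)+cosφ1·cosφ2·sin²(Δλ/2)=0.3768029124; c=2·atan2(√a, √(1-a))=1.321838371; dist=6371·c=8421.432 ≈ 8421.4 km; running total=8421.4 km
Leg 1 bearing: y=sinΔλ·cosφ2=0.91471287, x=cosφ1·sinφ2-sinφ1·cosφ2·cosΔλ=-0.32029718; θ=atan2(y, x)=109.2983° ≈ 109.3°
Leg 2: φ1=0.0237190, φ2=0.2548617, Δφ=0.2311427, Δλ=0.2998807 rad; a=sin²(Δφ/2)+cosφ1·cosφ2·sin²(Δλ/2)=0.0348846467; c=2·atan2(√a, √(1-a))=0.375755312; dist=6371·c=2393.937 ≈ 2393.9 km; running total=10815.3 km
Leg 2 bearing: y=sinΔλ·cosφ2=0.28586410, x=cosφ1·sinφ2-sinφ1·cosφ2·cosΔλ=0.23011421; θ=atan2(y, x)=51.1667° ≈ 51.2°
Leg 3: φ1=0.2548617, φ2=0.7109930, Δφ=0.4561313, Δλ=-3.4040081 rad; a=sin²(Δφ/2)+cosφ1·cosφ2·sin²(Δλ/2)=0.7718062382; c=2·atan2(√a, √(1-a))=2.145531435; dist=6371·c=13669.181 ≈ 13669.2 km; running total=24484.5 km
Leg 3 bearing: y=sinΔλ·cosφ2=0.19656175, x=cosφ1·sinφ2-sinφ1·cosφ2·cosΔλ=0.81599568; θ=atan2(y, x)=13.5437° ≈ 13.5°
Leg 4: φ1=0.7109930, φ2=0.5950072, Δφ=-0.1159859, Δλ=-0.7718823 rad; a=sin²(Δφ/2)+cosφ1·cosφ2·sin²(Δλ/2)=0.0922760142; c=2·atan2(√a, √(1-a))=0.617293628; dist=6371·c=3932.778 ≈ 3932.8 km; running total=28417.3 km
Leg 4 bearing: y=sinΔλ·cosφ2=-0.57761864, x=cosφ1·sinφ2-sinφ1·cosφ2·cosΔλ=0.03743408; θ=atan2(y, x)=-86.2920° <0 so +360° → 273.7080° ≈ 273.7°
Leg 5: φ1=0.5950072, φ2=-0.0029548, Δφ=-0.5979620, Δλ=0.6936759 rad; a=sin²(Δφ/2)+cosφ1·cosφ2·sin²(Δλ/2)=0.1824489560; c=2·atan2(√a, √(1-a))=0.882655649; dist=6371·c=5623.399 ≈ 5623.4 km; running total=34040.7 km
Leg 5 bearing: y=sinΔλ·cosφ2=0.63936509, x=cosφ1·sinφ2-sinφ1·cosφ2·cosΔλ=-0.43342545; θ=atan2(y, x)=124.1333° ≈ 124.1°

Leg 1: dist=8421.4 km, bearing=109.3°
Leg 2: dist=2393.9 km, bearing=51.2°
Leg 3: dist=13669.2 km, bearing=13.5°
Leg 4: dist=3932.8 km, bearing=273.7°
Leg 5: dist=5623.4 km, bearing=124.1°
Total: 34040.7 km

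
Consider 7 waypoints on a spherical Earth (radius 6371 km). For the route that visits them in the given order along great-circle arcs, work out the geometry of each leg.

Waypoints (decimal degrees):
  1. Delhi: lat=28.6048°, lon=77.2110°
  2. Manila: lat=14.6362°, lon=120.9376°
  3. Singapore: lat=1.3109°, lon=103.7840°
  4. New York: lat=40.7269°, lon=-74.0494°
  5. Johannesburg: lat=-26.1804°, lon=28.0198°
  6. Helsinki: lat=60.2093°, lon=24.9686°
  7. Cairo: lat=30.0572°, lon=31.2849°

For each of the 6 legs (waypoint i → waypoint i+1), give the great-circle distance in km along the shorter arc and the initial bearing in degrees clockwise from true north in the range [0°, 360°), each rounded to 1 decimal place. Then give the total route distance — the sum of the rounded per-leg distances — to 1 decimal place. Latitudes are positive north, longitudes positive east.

Leg 1: dist=4748.8 km, bearing=99.6°
Leg 2: dist=2397.1 km, bearing=233.4°
Leg 3: dist=15335.5 km, bearing=357.6°
Leg 4: dist=12839.8 km, bearing=103.6°
Leg 5: dist=9610.1 km, bearing=358.5°
Leg 6: dist=3385.7 km, bearing=169.2°
Total: 48317.0 km

Leg 1: φ1=0.4992479, φ2=0.2554499, Δφ=-0.2437981, Δλ=0.7631731 rad; a=sin²(Δφ/2)+cosφ1·cosφ2·sin²(Δλ/2)=0.1325854287; c=2·atan2(√a, √(1-a))=0.745381588; dist=6371·c=4748.826 ≈ 4748.8 km; running total=4748.8 km
Leg 1 bearing: y=sinΔλ·cosφ2=0.66878776, x=cosφ1·sinφ2-sinφ1·cosφ2·cosΔλ=-0.11291174; θ=atan2(y, x)=99.5829° ≈ 99.6°
Leg 2: φ1=0.2554499, φ2=0.0228795, Δφ=-0.2325704, Δλ=-0.2993868 rad; a=sin²(Δφ/2)+cosφ1·cosφ2·sin²(Δλ/2)=0.0349752743; c=2·atan2(√a, √(1-a))=0.376248919; dist=6371·c=2397.082 ≈ 2397.1 km; running total=7145.9 km
Leg 2 bearing: y=sinΔλ·cosφ2=-0.29485715, x=cosφ1·sinφ2-sinφ1·cosφ2·cosΔλ=-0.21924252; θ=atan2(y, x)=-126.6328° <0 so +360° → 233.3672° ≈ 233.4°
Leg 3: φ1=0.0228795, φ2=0.7108185, Δφ=0.6879390, Δλ=-3.1037784 rad; a=sin²(Δφ/2)+cosφ1·cosφ2·sin²(Δλ/2)=0.8710808021; c=2·atan2(√a, √(1-a))=2.407086163; dist=6371·c=15335.546 ≈ 15335.5 km; running total=22481.4 km
Leg 3 bearing: y=sinΔλ·cosφ2=-0.02864991, x=cosφ1·sinφ2-sinφ1·cosφ2·cosΔλ=0.66960834; θ=atan2(y, x)=-2.4500° <0 so +360° → 357.5500° ≈ 357.6°
Leg 4: φ1=0.7108185, φ2=-0.4569342, Δφ=-1.1677527, Δλ=1.7814436 rad; a=sin²(Δφ/2)+cosφ1·cosφ2·sin²(Δλ/2)=0.7150312153; c=2·atan2(√a, √(1-a))=2.015358255; dist=6371·c=12839.847 ≈ 12839.8 km; running total=35321.2 km
Leg 4 bearing: y=sinΔλ·cosφ2=0.87757281, x=cosφ1·sinφ2-sinφ1·cosφ2·cosΔλ=-0.21192513; θ=atan2(y, x)=103.5764° ≈ 103.6°
Leg 5: φ1=-0.4569342, φ2=1.0508505, Δφ=1.5077847, Δλ=-0.0532535 rad; a=sin²(Δφ/2)+cosφ1·cosφ2·sin²(Δλ/2)=0.4688310682; c=2·atan2(√a, √(1-a))=1.508418018; dist=6371·c=9610.131 ≈ 9610.1 km; running total=44931.3 km
Leg 5 bearing: y=sinΔλ·cosφ2=-0.02644559, x=cosφ1·sinφ2-sinφ1·cosφ2·cosΔλ=0.99770468; θ=atan2(y, x)=-1.5184° <0 so +360° → 358.4816° ≈ 358.5°
Leg 6: φ1=1.0508505, φ2=0.5245971, Δφ=-0.5262534, Δλ=0.1102402 rad; a=sin²(Δφ/2)+cosφ1·cosφ2·sin²(Δλ/2)=0.0689576660; c=2·atan2(√a, √(1-a))=0.531427253; dist=6371·c=3385.723 ≈ 3385.7 km; running total=48317.0 km
Leg 6 bearing: y=sinΔλ·cosφ2=0.09522262, x=cosφ1·sinφ2-sinφ1·cosφ2·cosΔλ=-0.49773756; θ=atan2(y, x)=169.1696° ≈ 169.2°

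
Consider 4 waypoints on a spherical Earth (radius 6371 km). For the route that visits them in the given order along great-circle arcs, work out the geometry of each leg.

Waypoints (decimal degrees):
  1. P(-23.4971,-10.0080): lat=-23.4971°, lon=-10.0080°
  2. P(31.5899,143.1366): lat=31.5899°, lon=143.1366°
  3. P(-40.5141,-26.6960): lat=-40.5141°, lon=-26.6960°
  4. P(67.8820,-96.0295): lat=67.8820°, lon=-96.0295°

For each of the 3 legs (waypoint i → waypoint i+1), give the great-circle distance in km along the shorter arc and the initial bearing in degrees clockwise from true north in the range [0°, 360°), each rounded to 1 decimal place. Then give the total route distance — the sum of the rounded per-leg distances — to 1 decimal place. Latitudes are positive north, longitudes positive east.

Leg 1: φ1=-0.4101018, φ2=0.5513478, Δφ=0.9614495, Δλ=2.6728775 rad; a=sin²(Δφ/2)+cosφ1·cosφ2·sin²(Δλ/2)=0.9528949700; c=2·atan2(√a, √(1-a))=2.704036616; dist=6371·c=17227.417 ≈ 17227.4 km; running total=17227.4 km
Leg 1 bearing: y=sinΔλ·cosφ2=0.38480117, x=cosφ1·sinφ2-sinφ1·cosφ2·cosΔλ=0.17740531; θ=atan2(y, x)=65.2488° ≈ 65.2°
Leg 2: φ1=0.5513478, φ2=-0.7071044, Δφ=-1.2584522, Δλ=-2.9641380 rad; a=sin²(Δφ/2)+cosφ1·cosφ2·sin²(Δλ/2)=0.9888623882; c=2·atan2(√a, √(1-a))=2.930129106; dist=6371·c=18667.853 ≈ 18667.9 km; running total=35895.3 km
Leg 2 bearing: y=sinΔλ·cosφ2=-0.13420224, x=cosφ1·sinφ2-sinφ1·cosφ2·cosΔλ=-0.16138160; θ=atan2(y, x)=-140.2537° <0 so +360° → 219.7463° ≈ 219.7°
Leg 3: φ1=-0.7071044, φ2=1.1847644, Δφ=1.8918688, Δλ=-1.2100979 rad; a=sin²(Δφ/2)+cosφ1·cosφ2·sin²(Δλ/2)=0.7504025865; c=2·atan2(√a, √(1-a))=2.095325086; dist=6371·c=13349.316 ≈ 13349.3 km; running total=49244.6 km
Leg 3 bearing: y=sinΔλ·cosφ2=-0.35228677, x=cosφ1·sinφ2-sinφ1·cosφ2·cosΔλ=0.79062520; θ=atan2(y, x)=-24.0168° <0 so +360° → 335.9832° ≈ 336.0°

Leg 1: dist=17227.4 km, bearing=65.2°
Leg 2: dist=18667.9 km, bearing=219.7°
Leg 3: dist=13349.3 km, bearing=336.0°
Total: 49244.6 km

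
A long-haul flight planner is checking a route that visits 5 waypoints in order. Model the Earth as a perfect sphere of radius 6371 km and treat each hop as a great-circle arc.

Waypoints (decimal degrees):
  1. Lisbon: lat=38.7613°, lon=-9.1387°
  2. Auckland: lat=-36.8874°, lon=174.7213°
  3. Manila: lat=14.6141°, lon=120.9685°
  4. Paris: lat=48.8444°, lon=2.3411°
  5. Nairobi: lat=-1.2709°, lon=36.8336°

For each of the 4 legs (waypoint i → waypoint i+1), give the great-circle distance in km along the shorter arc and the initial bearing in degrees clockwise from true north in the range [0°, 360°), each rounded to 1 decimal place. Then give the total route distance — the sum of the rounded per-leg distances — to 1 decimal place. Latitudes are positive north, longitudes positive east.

Leg 1: dist=19617.2 km, bearing=300.4°
Leg 2: dist=8025.2 km, bearing=304.9°
Leg 3: dist=10742.7 km, bearing=324.4°
Leg 4: dist=6481.9 km, bearing=138.3°
Total: 44867.0 km

Leg 1: φ1=0.6765123, φ2=-0.6438066, Δφ=-1.3203189, Δλ=3.2089624 rad; a=sin²(Δφ/2)+cosφ1·cosφ2·sin²(Δλ/2)=0.9990252207; c=2·atan2(√a, √(1-a))=3.079139594; dist=6371·c=19617.198 ≈ 19617.2 km; running total=19617.2 km
Leg 1 bearing: y=sinΔλ·cosφ2=-0.05384267, x=cosφ1·sinφ2-sinφ1·cosφ2·cosΔλ=0.03156396; θ=atan2(y, x)=-59.6201° <0 so +360° → 300.3799° ≈ 300.4°
Leg 2: φ1=-0.6438066, φ2=0.2550642, Δφ=0.8988707, Δλ=-0.9381633 rad; a=sin²(Δφ/2)+cosφ1·cosφ2·sin²(Δλ/2)=0.3469191430; c=2·atan2(√a, √(1-a))=1.259637823; dist=6371·c=8025.153 ≈ 8025.2 km; running total=27642.4 km
Leg 2 bearing: y=sinΔλ·cosφ2=-0.78038175, x=cosφ1·sinφ2-sinφ1·cosφ2·cosΔλ=0.54522411; θ=atan2(y, x)=-55.0594° <0 so +360° → 304.9406° ≈ 304.9°
Leg 3: φ1=0.2550642, φ2=0.8524956, Δφ=0.5974314, Δλ=-2.0704387 rad; a=sin²(Δφ/2)+cosφ1·cosφ2·sin²(Δλ/2)=0.5575683185; c=2·atan2(√a, √(1-a))=1.686188877; dist=6371·c=10742.709 ≈ 10742.7 km; running total=38385.1 km
Leg 3 bearing: y=sinΔλ·cosφ2=-0.57765532, x=cosφ1·sinφ2-sinφ1·cosφ2·cosΔλ=0.80811997; θ=atan2(y, x)=-35.5577° <0 so +360° → 324.4423° ≈ 324.4°
Leg 4: φ1=0.8524956, φ2=-0.0221814, Δφ=-0.8746770, Δλ=0.6020077 rad; a=sin²(Δφ/2)+cosφ1·cosφ2·sin²(Δλ/2)=0.2372108235; c=2·atan2(√a, √(1-a))=1.017401537; dist=6371·c=6481.865 ≈ 6481.9 km; running total=44867.0 km
Leg 4 bearing: y=sinΔλ·cosφ2=0.56615905, x=cosφ1·sinφ2-sinφ1·cosφ2·cosΔλ=-0.63500498; θ=atan2(y, x)=138.2804° ≈ 138.3°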